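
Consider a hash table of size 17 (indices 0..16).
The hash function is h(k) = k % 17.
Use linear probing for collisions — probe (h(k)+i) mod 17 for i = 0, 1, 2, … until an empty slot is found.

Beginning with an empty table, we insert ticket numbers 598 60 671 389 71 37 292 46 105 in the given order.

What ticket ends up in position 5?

37

Insert 598: h=3, slot 3 empty → index 3.
Insert 60: h=9, slot 9 empty → index 9.
Insert 671: h=8, slot 8 empty → index 8.
Insert 389: h=15, slot 15 empty → index 15.
Insert 71: h=3, slot 3 occupied → index 4.
Insert 37: h=3, slots 3,4 occupied → index 5.
Insert 292: h=3, slots 3,4,5 occupied → index 6.
Insert 46: h=12, slot 12 empty → index 12.
Insert 105: h=3, slots 3,4,5,6 occupied → index 7.
Table: [∅, ∅, ∅, 598, 71, 37, 292, 105, 671, 60, ∅, ∅, 46, ∅, ∅, 389, ∅]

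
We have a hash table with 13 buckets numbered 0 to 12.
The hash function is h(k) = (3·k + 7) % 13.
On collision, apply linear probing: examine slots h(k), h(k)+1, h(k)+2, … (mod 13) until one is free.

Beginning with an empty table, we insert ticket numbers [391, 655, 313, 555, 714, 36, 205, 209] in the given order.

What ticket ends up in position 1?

209

391 hashes to 10; slot 10 is free -> place at 10.
655 hashes to 9; slot 9 is free -> place at 9.
313 hashes to 10; 10 taken -> place at 11.
555 hashes to 8; slot 8 is free -> place at 8.
714 hashes to 4; slot 4 is free -> place at 4.
36 hashes to 11; 11 taken -> place at 12.
205 hashes to 11; 11,12 taken -> place at 0.
209 hashes to 10; 10,11,12,0 taken -> place at 1.
Table: [205, 209, ∅, ∅, 714, ∅, ∅, ∅, 555, 655, 391, 313, 36]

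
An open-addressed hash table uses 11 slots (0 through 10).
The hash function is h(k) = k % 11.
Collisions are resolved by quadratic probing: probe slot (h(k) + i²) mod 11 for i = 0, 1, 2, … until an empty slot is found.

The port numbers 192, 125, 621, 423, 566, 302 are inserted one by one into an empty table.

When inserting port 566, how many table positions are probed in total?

192 hashes to 5; slot 5 is free -> place at 5.
125 hashes to 4; slot 4 is free -> place at 4.
621 hashes to 5; 5 taken -> place at 6.
423 hashes to 5; 5,6 taken -> place at 9.
566 hashes to 5; 5,6,9 taken -> place at 3.
302 hashes to 5; 5,6,9,3 taken -> place at 10.
Table: [-, -, -, 566, 125, 192, 621, -, -, 423, 302]

4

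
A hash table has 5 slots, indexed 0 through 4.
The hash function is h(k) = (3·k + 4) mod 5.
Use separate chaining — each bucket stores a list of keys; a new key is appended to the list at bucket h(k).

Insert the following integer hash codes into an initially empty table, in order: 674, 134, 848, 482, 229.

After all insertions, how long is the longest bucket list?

3

Insert 674: h=1, bucket 1 empty → new chain.
Insert 134: h=1, bucket 1 nonempty → append to chain.
Insert 848: h=3, bucket 3 empty → new chain.
Insert 482: h=0, bucket 0 empty → new chain.
Insert 229: h=1, bucket 1 nonempty → append to chain.
Final buckets:
0: 482
1: 674 -> 134 -> 229
2: .
3: 848
4: .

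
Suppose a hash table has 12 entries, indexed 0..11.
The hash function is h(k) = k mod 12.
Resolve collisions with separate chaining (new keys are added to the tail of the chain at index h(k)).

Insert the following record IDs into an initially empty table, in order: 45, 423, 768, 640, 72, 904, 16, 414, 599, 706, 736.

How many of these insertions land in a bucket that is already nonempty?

Insert 45: h=9, bucket 9 empty -> new chain.
Insert 423: h=3, bucket 3 empty -> new chain.
Insert 768: h=0, bucket 0 empty -> new chain.
Insert 640: h=4, bucket 4 empty -> new chain.
Insert 72: h=0, bucket 0 nonempty -> append to chain.
Insert 904: h=4, bucket 4 nonempty -> append to chain.
Insert 16: h=4, bucket 4 nonempty -> append to chain.
Insert 414: h=6, bucket 6 empty -> new chain.
Insert 599: h=11, bucket 11 empty -> new chain.
Insert 706: h=10, bucket 10 empty -> new chain.
Insert 736: h=4, bucket 4 nonempty -> append to chain.
Final buckets:
0: 768 -> 72
1: .
2: .
3: 423
4: 640 -> 904 -> 16 -> 736
5: .
6: 414
7: .
8: .
9: 45
10: 706
11: 599

4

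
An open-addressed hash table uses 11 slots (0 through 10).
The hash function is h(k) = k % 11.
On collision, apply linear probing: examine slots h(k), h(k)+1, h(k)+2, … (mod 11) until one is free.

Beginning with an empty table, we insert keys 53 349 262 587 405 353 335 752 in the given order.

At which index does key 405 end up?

Insert 53: h=9, slot 9 empty → index 9.
Insert 349: h=8, slot 8 empty → index 8.
Insert 262: h=9, slot 9 occupied → index 10.
Insert 587: h=4, slot 4 empty → index 4.
Insert 405: h=9, slots 9,10 occupied → index 0.
Insert 353: h=1, slot 1 empty → index 1.
Insert 335: h=5, slot 5 empty → index 5.
Insert 752: h=4, slots 4,5 occupied → index 6.
Table: [405, 353, ., ., 587, 335, 752, ., 349, 53, 262]

0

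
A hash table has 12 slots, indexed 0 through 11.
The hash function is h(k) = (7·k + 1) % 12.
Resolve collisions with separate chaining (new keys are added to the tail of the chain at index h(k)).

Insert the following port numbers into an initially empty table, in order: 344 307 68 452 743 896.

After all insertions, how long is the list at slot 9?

4

Insert 344: h=9, bucket 9 empty -> new chain.
Insert 307: h=2, bucket 2 empty -> new chain.
Insert 68: h=9, bucket 9 nonempty -> append to chain.
Insert 452: h=9, bucket 9 nonempty -> append to chain.
Insert 743: h=6, bucket 6 empty -> new chain.
Insert 896: h=9, bucket 9 nonempty -> append to chain.
Final buckets:
0: —
1: —
2: 307
3: —
4: —
5: —
6: 743
7: —
8: —
9: 344 -> 68 -> 452 -> 896
10: —
11: —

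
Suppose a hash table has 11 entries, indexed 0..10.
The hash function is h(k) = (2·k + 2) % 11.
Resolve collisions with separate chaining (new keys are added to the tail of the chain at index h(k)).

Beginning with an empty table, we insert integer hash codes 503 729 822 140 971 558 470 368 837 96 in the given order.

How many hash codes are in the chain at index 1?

1

Insert 503: h=7, bucket 7 empty -> new chain.
Insert 729: h=8, bucket 8 empty -> new chain.
Insert 822: h=7, bucket 7 nonempty -> append to chain.
Insert 140: h=7, bucket 7 nonempty -> append to chain.
Insert 971: h=8, bucket 8 nonempty -> append to chain.
Insert 558: h=7, bucket 7 nonempty -> append to chain.
Insert 470: h=7, bucket 7 nonempty -> append to chain.
Insert 368: h=1, bucket 1 empty -> new chain.
Insert 837: h=4, bucket 4 empty -> new chain.
Insert 96: h=7, bucket 7 nonempty -> append to chain.
Final buckets:
0: -
1: 368
2: -
3: -
4: 837
5: -
6: -
7: 503 -> 822 -> 140 -> 558 -> 470 -> 96
8: 729 -> 971
9: -
10: -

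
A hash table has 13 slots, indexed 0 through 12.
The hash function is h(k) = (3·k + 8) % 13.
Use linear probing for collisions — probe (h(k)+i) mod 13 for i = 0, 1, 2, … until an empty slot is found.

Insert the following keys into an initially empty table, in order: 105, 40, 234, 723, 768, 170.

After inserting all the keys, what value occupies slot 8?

234

105 hashes to 11; slot 11 is free → place at 11.
40 hashes to 11; 11 taken → place at 12.
234 hashes to 8; slot 8 is free → place at 8.
723 hashes to 6; slot 6 is free → place at 6.
768 hashes to 11; 11,12 taken → place at 0.
170 hashes to 11; 11,12,0 taken → place at 1.
Table: [768, 170, ., ., ., ., 723, ., 234, ., ., 105, 40]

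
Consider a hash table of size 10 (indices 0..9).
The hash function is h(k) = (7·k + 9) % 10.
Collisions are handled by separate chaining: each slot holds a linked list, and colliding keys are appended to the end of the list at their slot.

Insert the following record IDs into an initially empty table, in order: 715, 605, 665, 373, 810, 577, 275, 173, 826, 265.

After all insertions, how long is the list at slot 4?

5

Insert 715: h=4, bucket 4 empty → new chain.
Insert 605: h=4, bucket 4 nonempty → append to chain.
Insert 665: h=4, bucket 4 nonempty → append to chain.
Insert 373: h=0, bucket 0 empty → new chain.
Insert 810: h=9, bucket 9 empty → new chain.
Insert 577: h=8, bucket 8 empty → new chain.
Insert 275: h=4, bucket 4 nonempty → append to chain.
Insert 173: h=0, bucket 0 nonempty → append to chain.
Insert 826: h=1, bucket 1 empty → new chain.
Insert 265: h=4, bucket 4 nonempty → append to chain.
Final buckets:
0: 373 -> 173
1: 826
2: -
3: -
4: 715 -> 605 -> 665 -> 275 -> 265
5: -
6: -
7: -
8: 577
9: 810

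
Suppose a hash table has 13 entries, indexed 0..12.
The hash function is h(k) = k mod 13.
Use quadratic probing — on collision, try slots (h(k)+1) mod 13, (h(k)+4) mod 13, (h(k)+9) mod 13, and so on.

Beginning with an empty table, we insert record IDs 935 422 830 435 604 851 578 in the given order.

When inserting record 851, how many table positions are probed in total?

Insert 935: h=12, slot 12 empty → index 12.
Insert 422: h=6, slot 6 empty → index 6.
Insert 830: h=11, slot 11 empty → index 11.
Insert 435: h=6, slot 6 occupied → index 7.
Insert 604: h=6, slots 6,7 occupied → index 10.
Insert 851: h=6, slots 6,7,10 occupied → index 2.
Insert 578: h=6, slots 6,7,10,2 occupied → index 9.
Table: [., ., 851, ., ., ., 422, 435, ., 578, 604, 830, 935]

4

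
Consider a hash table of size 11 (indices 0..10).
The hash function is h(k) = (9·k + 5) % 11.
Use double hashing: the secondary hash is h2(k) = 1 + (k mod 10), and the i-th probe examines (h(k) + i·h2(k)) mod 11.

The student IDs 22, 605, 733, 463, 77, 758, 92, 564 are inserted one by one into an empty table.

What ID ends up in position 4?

564

22 hashes to 5; slot 5 is free → place at 5.
605 hashes to 5, h2=6; 5 taken → place at 0.
733 hashes to 2; slot 2 is free → place at 2.
463 hashes to 3; slot 3 is free → place at 3.
77 hashes to 5, h2=8; 5,2 taken → place at 10.
758 hashes to 7; slot 7 is free → place at 7.
92 hashes to 8; slot 8 is free → place at 8.
564 hashes to 10, h2=5; 10 taken → place at 4.
Table: [605, ., 733, 463, 564, 22, ., 758, 92, ., 77]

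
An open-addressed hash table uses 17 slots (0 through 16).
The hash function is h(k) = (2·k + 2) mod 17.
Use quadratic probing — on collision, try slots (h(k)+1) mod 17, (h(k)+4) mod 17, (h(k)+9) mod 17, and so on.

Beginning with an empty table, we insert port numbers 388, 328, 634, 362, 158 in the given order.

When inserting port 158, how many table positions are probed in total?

5

388: h=13 -> slot 13
328: h=12 -> slot 12
634: h=12, probe 12,13,16 -> slot 16
362: h=12, probe 12,13,16,4 -> slot 4
158: h=12, probe 12,13,16,4,11 -> slot 11
Table: [., ., ., ., 362, ., ., ., ., ., ., 158, 328, 388, ., ., 634]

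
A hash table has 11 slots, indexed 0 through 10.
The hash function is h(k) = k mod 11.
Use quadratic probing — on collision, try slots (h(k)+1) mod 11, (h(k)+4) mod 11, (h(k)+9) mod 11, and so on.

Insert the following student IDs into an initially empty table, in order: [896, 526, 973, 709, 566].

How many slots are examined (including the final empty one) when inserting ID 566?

Insert 896: h=5, slot 5 empty => index 5.
Insert 526: h=9, slot 9 empty => index 9.
Insert 973: h=5, slot 5 occupied => index 6.
Insert 709: h=5, slots 5,6,9 occupied => index 3.
Insert 566: h=5, slots 5,6,9,3 occupied => index 10.
Table: [∅, ∅, ∅, 709, ∅, 896, 973, ∅, ∅, 526, 566]

5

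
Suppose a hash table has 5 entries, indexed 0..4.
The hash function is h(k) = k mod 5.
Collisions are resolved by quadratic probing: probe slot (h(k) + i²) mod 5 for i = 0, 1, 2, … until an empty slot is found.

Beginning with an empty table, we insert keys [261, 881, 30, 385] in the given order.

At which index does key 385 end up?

Insert 261: h=1, slot 1 empty => index 1.
Insert 881: h=1, slot 1 occupied => index 2.
Insert 30: h=0, slot 0 empty => index 0.
Insert 385: h=0, slots 0,1 occupied => index 4.
Table: [30, 261, 881, _, 385]

4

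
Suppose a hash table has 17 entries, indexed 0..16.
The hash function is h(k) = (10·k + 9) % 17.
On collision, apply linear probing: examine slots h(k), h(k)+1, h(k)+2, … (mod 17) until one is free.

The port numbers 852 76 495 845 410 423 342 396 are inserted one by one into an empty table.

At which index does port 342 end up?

15

852 hashes to 12; slot 12 is free -> place at 12.
76 hashes to 4; slot 4 is free -> place at 4.
495 hashes to 12; 12 taken -> place at 13.
845 hashes to 10; slot 10 is free -> place at 10.
410 hashes to 12; 12,13 taken -> place at 14.
423 hashes to 6; slot 6 is free -> place at 6.
342 hashes to 12; 12,13,14 taken -> place at 15.
396 hashes to 8; slot 8 is free -> place at 8.
Table: [—, —, —, —, 76, —, 423, —, 396, —, 845, —, 852, 495, 410, 342, —]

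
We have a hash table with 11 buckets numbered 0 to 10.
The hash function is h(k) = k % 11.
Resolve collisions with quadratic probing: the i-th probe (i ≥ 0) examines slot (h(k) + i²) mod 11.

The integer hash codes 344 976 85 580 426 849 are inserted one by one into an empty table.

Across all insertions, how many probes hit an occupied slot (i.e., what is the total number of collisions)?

6

344 hashes to 3; slot 3 is free -> place at 3.
976 hashes to 8; slot 8 is free -> place at 8.
85 hashes to 8; 8 taken -> place at 9.
580 hashes to 8; 8,9 taken -> place at 1.
426 hashes to 8; 8,9,1 taken -> place at 6.
849 hashes to 2; slot 2 is free -> place at 2.
Table: [—, 580, 849, 344, —, —, 426, —, 976, 85, —]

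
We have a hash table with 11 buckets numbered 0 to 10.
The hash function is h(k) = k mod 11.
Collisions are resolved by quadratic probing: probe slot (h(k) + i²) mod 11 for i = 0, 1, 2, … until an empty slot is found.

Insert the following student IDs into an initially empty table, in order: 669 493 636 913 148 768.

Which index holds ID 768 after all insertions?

7

669 hashes to 9; slot 9 is free → place at 9.
493 hashes to 9; 9 taken → place at 10.
636 hashes to 9; 9,10 taken → place at 2.
913 hashes to 0; slot 0 is free → place at 0.
148 hashes to 5; slot 5 is free → place at 5.
768 hashes to 9; 9,10,2 taken → place at 7.
Table: [913, -, 636, -, -, 148, -, 768, -, 669, 493]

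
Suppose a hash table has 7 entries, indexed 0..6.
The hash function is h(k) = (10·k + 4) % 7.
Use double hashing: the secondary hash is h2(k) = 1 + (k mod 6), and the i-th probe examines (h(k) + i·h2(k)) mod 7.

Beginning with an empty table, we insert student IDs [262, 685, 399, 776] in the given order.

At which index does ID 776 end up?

262: h=6 -> slot 6
685: h=1 -> slot 1
399: h=4 -> slot 4
776: h=1, h2=3, probe 1,4,0 -> slot 0
Table: [776, 685, ∅, ∅, 399, ∅, 262]

0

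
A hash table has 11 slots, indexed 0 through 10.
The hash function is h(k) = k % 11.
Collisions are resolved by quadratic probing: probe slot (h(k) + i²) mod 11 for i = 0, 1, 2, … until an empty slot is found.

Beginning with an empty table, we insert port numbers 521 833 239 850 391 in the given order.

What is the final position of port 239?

9

Insert 521: h=4, slot 4 empty → index 4.
Insert 833: h=8, slot 8 empty → index 8.
Insert 239: h=8, slot 8 occupied → index 9.
Insert 850: h=3, slot 3 empty → index 3.
Insert 391: h=6, slot 6 empty → index 6.
Table: [_, _, _, 850, 521, _, 391, _, 833, 239, _]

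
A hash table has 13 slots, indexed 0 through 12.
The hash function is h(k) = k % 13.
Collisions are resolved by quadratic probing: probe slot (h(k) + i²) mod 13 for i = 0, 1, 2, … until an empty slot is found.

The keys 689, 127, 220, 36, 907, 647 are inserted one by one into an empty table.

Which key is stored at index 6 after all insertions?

647

689 hashes to 0; slot 0 is free => place at 0.
127 hashes to 10; slot 10 is free => place at 10.
220 hashes to 12; slot 12 is free => place at 12.
36 hashes to 10; 10 taken => place at 11.
907 hashes to 10; 10,11 taken => place at 1.
647 hashes to 10; 10,11,1 taken => place at 6.
Table: [689, 907, _, _, _, _, 647, _, _, _, 127, 36, 220]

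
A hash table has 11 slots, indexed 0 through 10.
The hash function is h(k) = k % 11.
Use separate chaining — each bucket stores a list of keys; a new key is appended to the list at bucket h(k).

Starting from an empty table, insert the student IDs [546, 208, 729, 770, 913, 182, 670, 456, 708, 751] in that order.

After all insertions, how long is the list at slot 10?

2

546 -> bucket 7
208 -> bucket 10
729 -> bucket 3
770 -> bucket 0
913 -> bucket 0 (collision)
182 -> bucket 6
670 -> bucket 10 (collision)
456 -> bucket 5
708 -> bucket 4
751 -> bucket 3 (collision)
Final buckets:
0: 770 -> 913
1: —
2: —
3: 729 -> 751
4: 708
5: 456
6: 182
7: 546
8: —
9: —
10: 208 -> 670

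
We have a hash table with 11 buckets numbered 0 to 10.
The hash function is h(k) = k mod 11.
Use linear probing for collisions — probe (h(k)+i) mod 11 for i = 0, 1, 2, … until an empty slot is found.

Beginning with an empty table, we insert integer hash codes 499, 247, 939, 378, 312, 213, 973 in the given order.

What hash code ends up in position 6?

939

499 hashes to 4; slot 4 is free => place at 4.
247 hashes to 5; slot 5 is free => place at 5.
939 hashes to 4; 4,5 taken => place at 6.
378 hashes to 4; 4,5,6 taken => place at 7.
312 hashes to 4; 4,5,6,7 taken => place at 8.
213 hashes to 4; 4,5,6,7,8 taken => place at 9.
973 hashes to 5; 5,6,7,8,9 taken => place at 10.
Table: [-, -, -, -, 499, 247, 939, 378, 312, 213, 973]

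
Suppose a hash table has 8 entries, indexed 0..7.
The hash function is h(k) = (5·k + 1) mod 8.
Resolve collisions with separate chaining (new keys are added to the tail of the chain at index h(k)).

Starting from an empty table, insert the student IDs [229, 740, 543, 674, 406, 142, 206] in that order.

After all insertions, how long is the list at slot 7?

229 -> bucket 2
740 -> bucket 5
543 -> bucket 4
674 -> bucket 3
406 -> bucket 7
142 -> bucket 7 (collision)
206 -> bucket 7 (collision)
Final buckets:
0: —
1: —
2: 229
3: 674
4: 543
5: 740
6: —
7: 406 -> 142 -> 206

3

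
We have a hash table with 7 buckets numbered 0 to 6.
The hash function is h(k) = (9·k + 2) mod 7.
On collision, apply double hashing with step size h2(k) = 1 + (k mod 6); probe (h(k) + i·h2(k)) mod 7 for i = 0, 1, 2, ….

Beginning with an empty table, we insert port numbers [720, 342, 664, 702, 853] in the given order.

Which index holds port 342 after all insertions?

1

Insert 720: h=0, slot 0 empty -> index 0.
Insert 342: h=0, h2=1, slot 0 occupied -> index 1.
Insert 664: h=0, h2=5, slot 0 occupied -> index 5.
Insert 702: h=6, slot 6 empty -> index 6.
Insert 853: h=0, h2=2, slot 0 occupied -> index 2.
Table: [720, 342, 853, _, _, 664, 702]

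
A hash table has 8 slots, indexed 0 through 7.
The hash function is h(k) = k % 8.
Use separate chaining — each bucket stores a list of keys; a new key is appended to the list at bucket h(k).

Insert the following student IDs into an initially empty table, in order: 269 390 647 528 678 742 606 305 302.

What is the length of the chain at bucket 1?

1

Insert 269: h=5, bucket 5 empty → new chain.
Insert 390: h=6, bucket 6 empty → new chain.
Insert 647: h=7, bucket 7 empty → new chain.
Insert 528: h=0, bucket 0 empty → new chain.
Insert 678: h=6, bucket 6 nonempty → append to chain.
Insert 742: h=6, bucket 6 nonempty → append to chain.
Insert 606: h=6, bucket 6 nonempty → append to chain.
Insert 305: h=1, bucket 1 empty → new chain.
Insert 302: h=6, bucket 6 nonempty → append to chain.
Final buckets:
0: 528
1: 305
2: .
3: .
4: .
5: 269
6: 390 -> 678 -> 742 -> 606 -> 302
7: 647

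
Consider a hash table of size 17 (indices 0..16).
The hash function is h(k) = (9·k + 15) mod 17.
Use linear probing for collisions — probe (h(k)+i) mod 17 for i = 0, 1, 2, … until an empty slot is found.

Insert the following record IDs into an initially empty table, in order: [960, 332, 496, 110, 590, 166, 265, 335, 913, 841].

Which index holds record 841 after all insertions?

960 hashes to 2; slot 2 is free -> place at 2.
332 hashes to 11; slot 11 is free -> place at 11.
496 hashes to 8; slot 8 is free -> place at 8.
110 hashes to 2; 2 taken -> place at 3.
590 hashes to 4; slot 4 is free -> place at 4.
166 hashes to 13; slot 13 is free -> place at 13.
265 hashes to 3; 3,4 taken -> place at 5.
335 hashes to 4; 4,5 taken -> place at 6.
913 hashes to 4; 4,5,6 taken -> place at 7.
841 hashes to 2; 2,3,4,5,6,7,8 taken -> place at 9.
Table: [∅, ∅, 960, 110, 590, 265, 335, 913, 496, 841, ∅, 332, ∅, 166, ∅, ∅, ∅]

9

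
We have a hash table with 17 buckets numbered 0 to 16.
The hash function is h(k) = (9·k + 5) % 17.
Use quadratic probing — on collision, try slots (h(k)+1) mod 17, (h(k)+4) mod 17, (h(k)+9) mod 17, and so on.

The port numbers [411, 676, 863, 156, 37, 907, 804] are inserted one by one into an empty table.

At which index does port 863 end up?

4

411: h=15 → slot 15
676: h=3 → slot 3
863: h=3, probe 3,4 → slot 4
156: h=15, probe 15,16 → slot 16
37: h=15, probe 15,16,2 → slot 2
907: h=8 → slot 8
804: h=16, probe 16,0 → slot 0
Table: [804, ∅, 37, 676, 863, ∅, ∅, ∅, 907, ∅, ∅, ∅, ∅, ∅, ∅, 411, 156]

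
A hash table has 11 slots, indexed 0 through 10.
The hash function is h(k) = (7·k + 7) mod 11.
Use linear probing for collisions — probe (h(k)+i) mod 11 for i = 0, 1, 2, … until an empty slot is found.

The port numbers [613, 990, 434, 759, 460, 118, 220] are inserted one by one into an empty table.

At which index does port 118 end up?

0

613 hashes to 8; slot 8 is free → place at 8.
990 hashes to 7; slot 7 is free → place at 7.
434 hashes to 9; slot 9 is free → place at 9.
759 hashes to 7; 7,8,9 taken → place at 10.
460 hashes to 4; slot 4 is free → place at 4.
118 hashes to 8; 8,9,10 taken → place at 0.
220 hashes to 7; 7,8,9,10,0 taken → place at 1.
Table: [118, 220, ∅, ∅, 460, ∅, ∅, 990, 613, 434, 759]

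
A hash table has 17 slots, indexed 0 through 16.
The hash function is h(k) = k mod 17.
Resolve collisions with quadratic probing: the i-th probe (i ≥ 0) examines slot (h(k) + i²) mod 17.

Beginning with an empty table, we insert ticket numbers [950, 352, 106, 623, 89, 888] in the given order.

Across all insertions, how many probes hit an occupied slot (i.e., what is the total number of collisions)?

3

950: h=15 => slot 15
352: h=12 => slot 12
106: h=4 => slot 4
623: h=11 => slot 11
89: h=4, probe 4,5 => slot 5
888: h=4, probe 4,5,8 => slot 8
Table: [∅, ∅, ∅, ∅, 106, 89, ∅, ∅, 888, ∅, ∅, 623, 352, ∅, ∅, 950, ∅]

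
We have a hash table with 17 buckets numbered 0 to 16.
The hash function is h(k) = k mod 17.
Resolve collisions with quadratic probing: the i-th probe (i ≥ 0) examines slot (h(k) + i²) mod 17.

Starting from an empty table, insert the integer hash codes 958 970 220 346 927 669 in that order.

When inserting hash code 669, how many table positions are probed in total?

3

958: h=6 → slot 6
970: h=1 → slot 1
220: h=16 → slot 16
346: h=6, probe 6,7 → slot 7
927: h=9 → slot 9
669: h=6, probe 6,7,10 → slot 10
Table: [∅, 970, ∅, ∅, ∅, ∅, 958, 346, ∅, 927, 669, ∅, ∅, ∅, ∅, ∅, 220]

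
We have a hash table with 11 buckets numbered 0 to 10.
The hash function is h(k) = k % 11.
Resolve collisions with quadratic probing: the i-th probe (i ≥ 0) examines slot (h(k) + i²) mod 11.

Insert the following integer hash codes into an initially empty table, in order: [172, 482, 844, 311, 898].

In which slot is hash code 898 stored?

Insert 172: h=7, slot 7 empty → index 7.
Insert 482: h=9, slot 9 empty → index 9.
Insert 844: h=8, slot 8 empty → index 8.
Insert 311: h=3, slot 3 empty → index 3.
Insert 898: h=7, slots 7,8 occupied → index 0.
Table: [898, ., ., 311, ., ., ., 172, 844, 482, .]

0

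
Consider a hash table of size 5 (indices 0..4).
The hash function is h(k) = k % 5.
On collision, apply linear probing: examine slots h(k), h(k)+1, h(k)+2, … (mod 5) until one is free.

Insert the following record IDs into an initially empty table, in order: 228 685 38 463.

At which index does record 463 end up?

Insert 228: h=3, slot 3 empty -> index 3.
Insert 685: h=0, slot 0 empty -> index 0.
Insert 38: h=3, slot 3 occupied -> index 4.
Insert 463: h=3, slots 3,4,0 occupied -> index 1.
Table: [685, 463, —, 228, 38]

1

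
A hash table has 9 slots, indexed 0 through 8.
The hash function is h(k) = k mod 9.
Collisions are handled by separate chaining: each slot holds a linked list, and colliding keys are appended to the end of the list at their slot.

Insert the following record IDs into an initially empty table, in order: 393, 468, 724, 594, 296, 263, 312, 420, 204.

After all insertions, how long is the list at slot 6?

Insert 393: h=6, bucket 6 empty → new chain.
Insert 468: h=0, bucket 0 empty → new chain.
Insert 724: h=4, bucket 4 empty → new chain.
Insert 594: h=0, bucket 0 nonempty → append to chain.
Insert 296: h=8, bucket 8 empty → new chain.
Insert 263: h=2, bucket 2 empty → new chain.
Insert 312: h=6, bucket 6 nonempty → append to chain.
Insert 420: h=6, bucket 6 nonempty → append to chain.
Insert 204: h=6, bucket 6 nonempty → append to chain.
Final buckets:
0: 468 -> 594
1: _
2: 263
3: _
4: 724
5: _
6: 393 -> 312 -> 420 -> 204
7: _
8: 296

4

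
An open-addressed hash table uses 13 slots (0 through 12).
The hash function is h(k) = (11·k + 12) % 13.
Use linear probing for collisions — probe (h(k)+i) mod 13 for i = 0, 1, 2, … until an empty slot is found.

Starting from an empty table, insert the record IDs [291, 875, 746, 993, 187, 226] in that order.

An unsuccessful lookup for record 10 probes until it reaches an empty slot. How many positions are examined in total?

Insert 291: h=2, slot 2 empty -> index 2.
Insert 875: h=4, slot 4 empty -> index 4.
Insert 746: h=2, slot 2 occupied -> index 3.
Insert 993: h=2, slots 2,3,4 occupied -> index 5.
Insert 187: h=2, slots 2,3,4,5 occupied -> index 6.
Insert 226: h=2, slots 2,3,4,5,6 occupied -> index 7.
Table: [-, -, 291, 746, 875, 993, 187, 226, -, -, -, -, -]
Lookup 10: h=5, probe 5,6,7,8 → slot 8 empty, not found.

4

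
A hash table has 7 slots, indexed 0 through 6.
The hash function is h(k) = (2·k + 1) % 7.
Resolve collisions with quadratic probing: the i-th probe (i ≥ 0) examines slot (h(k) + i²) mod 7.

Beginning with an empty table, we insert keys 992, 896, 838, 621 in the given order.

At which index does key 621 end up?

Insert 992: h=4, slot 4 empty => index 4.
Insert 896: h=1, slot 1 empty => index 1.
Insert 838: h=4, slot 4 occupied => index 5.
Insert 621: h=4, slots 4,5,1 occupied => index 6.
Table: [., 896, ., ., 992, 838, 621]

6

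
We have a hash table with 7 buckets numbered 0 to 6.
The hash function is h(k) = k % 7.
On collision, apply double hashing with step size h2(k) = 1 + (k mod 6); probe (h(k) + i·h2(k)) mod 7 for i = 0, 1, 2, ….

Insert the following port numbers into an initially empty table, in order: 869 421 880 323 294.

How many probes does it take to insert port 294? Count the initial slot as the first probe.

Insert 869: h=1, slot 1 empty → index 1.
Insert 421: h=1, h2=2, slot 1 occupied → index 3.
Insert 880: h=5, slot 5 empty → index 5.
Insert 323: h=1, h2=6, slot 1 occupied → index 0.
Insert 294: h=0, h2=1, slots 0,1 occupied → index 2.
Table: [323, 869, 294, 421, ∅, 880, ∅]

3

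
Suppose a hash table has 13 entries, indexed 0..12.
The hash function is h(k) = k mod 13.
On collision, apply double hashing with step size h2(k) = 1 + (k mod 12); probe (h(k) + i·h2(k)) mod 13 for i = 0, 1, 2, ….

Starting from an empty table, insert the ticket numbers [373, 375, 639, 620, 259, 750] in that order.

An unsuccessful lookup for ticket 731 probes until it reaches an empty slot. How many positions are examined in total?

373 hashes to 9; slot 9 is free → place at 9.
375 hashes to 11; slot 11 is free → place at 11.
639 hashes to 2; slot 2 is free → place at 2.
620 hashes to 9, h2=9; 9 taken → place at 5.
259 hashes to 12; slot 12 is free → place at 12.
750 hashes to 9, h2=7; 9 taken → place at 3.
Table: [∅, ∅, 639, 750, ∅, 620, ∅, ∅, ∅, 373, ∅, 375, 259]
Lookup 731: h=3, h2=12, probe 3,2,1 → slot 1 empty, not found.

3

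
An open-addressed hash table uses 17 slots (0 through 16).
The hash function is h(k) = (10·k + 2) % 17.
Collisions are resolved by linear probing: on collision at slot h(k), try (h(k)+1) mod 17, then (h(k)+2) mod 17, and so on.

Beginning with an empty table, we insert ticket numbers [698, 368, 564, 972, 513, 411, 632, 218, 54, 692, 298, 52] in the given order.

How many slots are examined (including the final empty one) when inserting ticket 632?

Insert 698: h=12, slot 12 empty → index 12.
Insert 368: h=10, slot 10 empty → index 10.
Insert 564: h=15, slot 15 empty → index 15.
Insert 972: h=15, slot 15 occupied → index 16.
Insert 513: h=15, slots 15,16 occupied → index 0.
Insert 411: h=15, slots 15,16,0 occupied → index 1.
Insert 632: h=15, slots 15,16,0,1 occupied → index 2.
Insert 218: h=6, slot 6 empty → index 6.
Insert 54: h=15, slots 15,16,0,1,2 occupied → index 3.
Insert 692: h=3, slot 3 occupied → index 4.
Insert 298: h=7, slot 7 empty → index 7.
Insert 52: h=12, slot 12 occupied → index 13.
Table: [513, 411, 632, 54, 692, ∅, 218, 298, ∅, ∅, 368, ∅, 698, 52, ∅, 564, 972]

5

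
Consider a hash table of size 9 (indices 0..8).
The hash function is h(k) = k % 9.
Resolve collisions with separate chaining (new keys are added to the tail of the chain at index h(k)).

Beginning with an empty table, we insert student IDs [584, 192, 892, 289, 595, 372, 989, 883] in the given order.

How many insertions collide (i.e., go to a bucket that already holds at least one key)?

584 → bucket 8
192 → bucket 3
892 → bucket 1
289 → bucket 1 (collision)
595 → bucket 1 (collision)
372 → bucket 3 (collision)
989 → bucket 8 (collision)
883 → bucket 1 (collision)
Final buckets:
0: _
1: 892 -> 289 -> 595 -> 883
2: _
3: 192 -> 372
4: _
5: _
6: _
7: _
8: 584 -> 989

5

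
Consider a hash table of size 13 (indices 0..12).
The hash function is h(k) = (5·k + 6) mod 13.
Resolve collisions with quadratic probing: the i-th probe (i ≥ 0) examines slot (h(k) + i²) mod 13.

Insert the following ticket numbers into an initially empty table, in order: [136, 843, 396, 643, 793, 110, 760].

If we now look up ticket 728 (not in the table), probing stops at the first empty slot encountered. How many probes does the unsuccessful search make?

4

136: h=10 -> slot 10
843: h=9 -> slot 9
396: h=10, probe 10,11 -> slot 11
643: h=10, probe 10,11,1 -> slot 1
793: h=6 -> slot 6
110: h=10, probe 10,11,1,6,0 -> slot 0
760: h=10, probe 10,11,1,6,0,9,7 -> slot 7
Table: [110, 643, —, —, —, —, 793, 760, —, 843, 136, 396, —]
Lookup 728: h=6, probe 6,7,10,2 → slot 2 empty, not found.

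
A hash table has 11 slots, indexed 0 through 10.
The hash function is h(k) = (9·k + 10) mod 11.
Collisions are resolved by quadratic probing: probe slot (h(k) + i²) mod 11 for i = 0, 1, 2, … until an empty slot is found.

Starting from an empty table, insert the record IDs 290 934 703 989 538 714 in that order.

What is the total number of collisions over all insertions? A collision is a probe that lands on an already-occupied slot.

290 hashes to 2; slot 2 is free -> place at 2.
934 hashes to 1; slot 1 is free -> place at 1.
703 hashes to 1; 1,2 taken -> place at 5.
989 hashes to 1; 1,2,5 taken -> place at 10.
538 hashes to 1; 1,2,5,10 taken -> place at 6.
714 hashes to 1; 1,2,5,10,6 taken -> place at 4.
Table: [—, 934, 290, —, 714, 703, 538, —, —, —, 989]

14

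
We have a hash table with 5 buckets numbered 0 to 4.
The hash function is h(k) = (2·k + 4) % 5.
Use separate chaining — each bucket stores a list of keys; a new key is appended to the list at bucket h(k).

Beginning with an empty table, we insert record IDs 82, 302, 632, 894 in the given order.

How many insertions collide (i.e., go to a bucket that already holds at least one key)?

Insert 82: h=3, bucket 3 empty -> new chain.
Insert 302: h=3, bucket 3 nonempty -> append to chain.
Insert 632: h=3, bucket 3 nonempty -> append to chain.
Insert 894: h=2, bucket 2 empty -> new chain.
Final buckets:
0: —
1: —
2: 894
3: 82 -> 302 -> 632
4: —

2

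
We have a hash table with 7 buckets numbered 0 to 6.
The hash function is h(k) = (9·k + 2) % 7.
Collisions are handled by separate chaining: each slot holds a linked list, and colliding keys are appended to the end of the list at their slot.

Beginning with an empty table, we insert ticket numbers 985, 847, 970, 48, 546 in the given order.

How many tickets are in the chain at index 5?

1

Insert 985: h=5, bucket 5 empty → new chain.
Insert 847: h=2, bucket 2 empty → new chain.
Insert 970: h=3, bucket 3 empty → new chain.
Insert 48: h=0, bucket 0 empty → new chain.
Insert 546: h=2, bucket 2 nonempty → append to chain.
Final buckets:
0: 48
1: _
2: 847 -> 546
3: 970
4: _
5: 985
6: _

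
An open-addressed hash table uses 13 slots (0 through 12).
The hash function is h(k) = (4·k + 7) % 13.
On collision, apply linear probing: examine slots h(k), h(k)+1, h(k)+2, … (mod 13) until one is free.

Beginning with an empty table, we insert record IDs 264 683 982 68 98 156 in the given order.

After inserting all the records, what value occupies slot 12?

Insert 264: h=10, slot 10 empty -> index 10.
Insert 683: h=9, slot 9 empty -> index 9.
Insert 982: h=9, slots 9,10 occupied -> index 11.
Insert 68: h=6, slot 6 empty -> index 6.
Insert 98: h=9, slots 9,10,11 occupied -> index 12.
Insert 156: h=7, slot 7 empty -> index 7.
Table: [-, -, -, -, -, -, 68, 156, -, 683, 264, 982, 98]

98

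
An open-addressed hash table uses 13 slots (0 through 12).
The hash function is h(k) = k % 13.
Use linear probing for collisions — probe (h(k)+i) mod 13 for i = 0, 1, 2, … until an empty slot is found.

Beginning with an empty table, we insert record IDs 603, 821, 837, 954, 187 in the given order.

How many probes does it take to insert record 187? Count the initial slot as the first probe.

4

603: h=5 => slot 5
821: h=2 => slot 2
837: h=5, probe 5,6 => slot 6
954: h=5, probe 5,6,7 => slot 7
187: h=5, probe 5,6,7,8 => slot 8
Table: [-, -, 821, -, -, 603, 837, 954, 187, -, -, -, -]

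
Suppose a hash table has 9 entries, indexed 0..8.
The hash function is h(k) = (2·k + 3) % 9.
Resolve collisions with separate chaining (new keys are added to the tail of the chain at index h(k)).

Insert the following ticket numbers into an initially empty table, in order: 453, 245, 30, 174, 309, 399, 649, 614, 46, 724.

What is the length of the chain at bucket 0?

5

Insert 453: h=0, bucket 0 empty → new chain.
Insert 245: h=7, bucket 7 empty → new chain.
Insert 30: h=0, bucket 0 nonempty → append to chain.
Insert 174: h=0, bucket 0 nonempty → append to chain.
Insert 309: h=0, bucket 0 nonempty → append to chain.
Insert 399: h=0, bucket 0 nonempty → append to chain.
Insert 649: h=5, bucket 5 empty → new chain.
Insert 614: h=7, bucket 7 nonempty → append to chain.
Insert 46: h=5, bucket 5 nonempty → append to chain.
Insert 724: h=2, bucket 2 empty → new chain.
Final buckets:
0: 453 -> 30 -> 174 -> 309 -> 399
1: .
2: 724
3: .
4: .
5: 649 -> 46
6: .
7: 245 -> 614
8: .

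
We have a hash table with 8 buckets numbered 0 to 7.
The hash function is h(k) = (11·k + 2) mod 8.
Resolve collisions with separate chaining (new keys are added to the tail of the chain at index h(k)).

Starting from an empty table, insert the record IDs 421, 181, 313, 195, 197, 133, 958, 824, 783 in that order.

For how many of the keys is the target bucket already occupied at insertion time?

3

Insert 421: h=1, bucket 1 empty -> new chain.
Insert 181: h=1, bucket 1 nonempty -> append to chain.
Insert 313: h=5, bucket 5 empty -> new chain.
Insert 195: h=3, bucket 3 empty -> new chain.
Insert 197: h=1, bucket 1 nonempty -> append to chain.
Insert 133: h=1, bucket 1 nonempty -> append to chain.
Insert 958: h=4, bucket 4 empty -> new chain.
Insert 824: h=2, bucket 2 empty -> new chain.
Insert 783: h=7, bucket 7 empty -> new chain.
Final buckets:
0: ∅
1: 421 -> 181 -> 197 -> 133
2: 824
3: 195
4: 958
5: 313
6: ∅
7: 783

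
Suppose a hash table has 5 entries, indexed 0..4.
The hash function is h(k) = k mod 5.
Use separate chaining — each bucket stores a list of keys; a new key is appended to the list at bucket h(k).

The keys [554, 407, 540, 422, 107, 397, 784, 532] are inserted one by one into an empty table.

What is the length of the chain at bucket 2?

5

Insert 554: h=4, bucket 4 empty → new chain.
Insert 407: h=2, bucket 2 empty → new chain.
Insert 540: h=0, bucket 0 empty → new chain.
Insert 422: h=2, bucket 2 nonempty → append to chain.
Insert 107: h=2, bucket 2 nonempty → append to chain.
Insert 397: h=2, bucket 2 nonempty → append to chain.
Insert 784: h=4, bucket 4 nonempty → append to chain.
Insert 532: h=2, bucket 2 nonempty → append to chain.
Final buckets:
0: 540
1: —
2: 407 -> 422 -> 107 -> 397 -> 532
3: —
4: 554 -> 784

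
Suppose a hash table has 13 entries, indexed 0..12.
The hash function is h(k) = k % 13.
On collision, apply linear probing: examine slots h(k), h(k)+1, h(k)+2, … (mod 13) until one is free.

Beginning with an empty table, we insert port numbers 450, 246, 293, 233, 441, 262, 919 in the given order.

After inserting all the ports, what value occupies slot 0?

233

450 hashes to 8; slot 8 is free → place at 8.
246 hashes to 12; slot 12 is free → place at 12.
293 hashes to 7; slot 7 is free → place at 7.
233 hashes to 12; 12 taken → place at 0.
441 hashes to 12; 12,0 taken → place at 1.
262 hashes to 2; slot 2 is free → place at 2.
919 hashes to 9; slot 9 is free → place at 9.
Table: [233, 441, 262, -, -, -, -, 293, 450, 919, -, -, 246]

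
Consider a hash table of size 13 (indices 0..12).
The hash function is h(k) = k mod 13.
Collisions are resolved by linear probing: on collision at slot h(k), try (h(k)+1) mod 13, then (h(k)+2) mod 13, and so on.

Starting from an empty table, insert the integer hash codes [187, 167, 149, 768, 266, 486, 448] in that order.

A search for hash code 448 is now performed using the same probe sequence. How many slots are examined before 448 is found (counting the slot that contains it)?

4

187 hashes to 5; slot 5 is free => place at 5.
167 hashes to 11; slot 11 is free => place at 11.
149 hashes to 6; slot 6 is free => place at 6.
768 hashes to 1; slot 1 is free => place at 1.
266 hashes to 6; 6 taken => place at 7.
486 hashes to 5; 5,6,7 taken => place at 8.
448 hashes to 6; 6,7,8 taken => place at 9.
Table: [-, 768, -, -, -, 187, 149, 266, 486, 448, -, 167, -]
Lookup 448: h=6, probe 6,7,8,9 → found at 9.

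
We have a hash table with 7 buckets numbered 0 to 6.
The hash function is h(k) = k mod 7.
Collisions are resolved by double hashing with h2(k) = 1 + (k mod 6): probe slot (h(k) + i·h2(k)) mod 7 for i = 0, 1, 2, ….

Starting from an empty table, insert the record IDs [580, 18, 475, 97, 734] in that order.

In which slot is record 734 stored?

580 hashes to 6; slot 6 is free -> place at 6.
18 hashes to 4; slot 4 is free -> place at 4.
475 hashes to 6, h2=2; 6 taken -> place at 1.
97 hashes to 6, h2=2; 6,1 taken -> place at 3.
734 hashes to 6, h2=3; 6 taken -> place at 2.
Table: [-, 475, 734, 97, 18, -, 580]

2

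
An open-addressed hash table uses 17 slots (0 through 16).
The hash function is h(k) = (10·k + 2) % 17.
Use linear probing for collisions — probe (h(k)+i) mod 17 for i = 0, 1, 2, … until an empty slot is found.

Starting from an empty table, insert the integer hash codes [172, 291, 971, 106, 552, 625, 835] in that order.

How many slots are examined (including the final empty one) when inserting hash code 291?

2

172 hashes to 5; slot 5 is free -> place at 5.
291 hashes to 5; 5 taken -> place at 6.
971 hashes to 5; 5,6 taken -> place at 7.
106 hashes to 8; slot 8 is free -> place at 8.
552 hashes to 14; slot 14 is free -> place at 14.
625 hashes to 13; slot 13 is free -> place at 13.
835 hashes to 5; 5,6,7,8 taken -> place at 9.
Table: [∅, ∅, ∅, ∅, ∅, 172, 291, 971, 106, 835, ∅, ∅, ∅, 625, 552, ∅, ∅]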